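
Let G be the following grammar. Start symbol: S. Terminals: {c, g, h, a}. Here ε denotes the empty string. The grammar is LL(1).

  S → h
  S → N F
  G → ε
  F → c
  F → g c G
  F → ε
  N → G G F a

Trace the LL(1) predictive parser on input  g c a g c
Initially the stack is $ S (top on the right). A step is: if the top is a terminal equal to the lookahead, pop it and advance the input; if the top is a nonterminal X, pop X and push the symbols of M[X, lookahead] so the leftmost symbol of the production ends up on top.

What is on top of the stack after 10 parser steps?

step 1: stack=$ S  input=g c a g c $  — expand S → N F
step 2: stack=$ F N  input=g c a g c $  — expand N → G G F a
step 3: stack=$ F a F G G  input=g c a g c $  — expand G → ε
step 4: stack=$ F a F G  input=g c a g c $  — expand G → ε
step 5: stack=$ F a F  input=g c a g c $  — expand F → g c G
step 6: stack=$ F a G c g  input=g c a g c $  — match g
step 7: stack=$ F a G c  input=c a g c $  — match c
step 8: stack=$ F a G  input=a g c $  — expand G → ε
step 9: stack=$ F a  input=a g c $  — match a
step 10: stack=$ F  input=g c $  — expand F → g c G
Stack after step 10: $ G c g (top = g).

g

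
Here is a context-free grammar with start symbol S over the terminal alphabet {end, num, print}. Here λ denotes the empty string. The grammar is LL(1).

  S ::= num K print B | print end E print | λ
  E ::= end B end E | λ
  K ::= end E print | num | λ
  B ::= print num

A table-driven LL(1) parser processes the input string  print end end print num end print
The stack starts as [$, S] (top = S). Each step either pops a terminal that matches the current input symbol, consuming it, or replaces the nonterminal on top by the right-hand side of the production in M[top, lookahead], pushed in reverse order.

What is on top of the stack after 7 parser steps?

     Stack                    Input                                Action
  1  $ S                      print end end print num end print $  expand S ::= print end E print
  2  $ print E end print      print end end print num end print $  match print
  3  $ print E end            end end print num end print $        match end
  4  $ print E                end print num end print $            expand E ::= end B end E
  5  $ print E end B end      end print num end print $            match end
  6  $ print E end B          print num end print $                expand B ::= print num
  7  $ print E end num print  print num end print $                match print
Stack after step 7: $ print E end num (top = num).

num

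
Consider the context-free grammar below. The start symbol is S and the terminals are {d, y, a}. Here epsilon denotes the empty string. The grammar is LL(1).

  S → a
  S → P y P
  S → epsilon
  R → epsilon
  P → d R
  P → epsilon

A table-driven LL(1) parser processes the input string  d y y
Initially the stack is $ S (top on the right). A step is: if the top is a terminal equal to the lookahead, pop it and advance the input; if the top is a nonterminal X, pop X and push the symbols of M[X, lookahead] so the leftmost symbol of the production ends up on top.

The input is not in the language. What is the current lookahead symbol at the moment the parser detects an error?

     Stack      Input    Action
  1  $ S        d y y $  expand S → P y P
  2  $ P y P    d y y $  expand P → d R
  3  $ P y R d  d y y $  match d
  4  $ P y R    y y $    expand R → epsilon
  5  $ P y      y y $    match y
  6  $ P        y $      expand P → epsilon
  7  $          y $      error: stack empty but input remains

y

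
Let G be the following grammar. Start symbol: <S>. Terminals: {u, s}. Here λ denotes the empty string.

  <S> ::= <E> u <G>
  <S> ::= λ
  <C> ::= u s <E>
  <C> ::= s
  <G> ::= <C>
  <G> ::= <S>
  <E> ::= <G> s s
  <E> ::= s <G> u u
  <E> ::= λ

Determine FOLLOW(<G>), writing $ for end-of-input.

{$, s, u}

FIRST(<C>): from <C>::=u s <E> we get {u}; from <C>::=s we get {s}. So FIRST(<C>) = {s, u}.
FIRST(<S>): from <S>::=<E> u <G> we get {s, u}; from <S>::=λ we get {λ}. So FIRST(<S>) = {λ, s, u}.
FIRST(<G>): from <G>::=<C> we get {s, u}; from <G>::=<S> we get {λ, s, u}. So FIRST(<G>) = {λ, s, u}.
FIRST(<E>): from <E>::=<G> s s we get {s, u}; from <E>::=s <G> u u we get {s}; from <E>::=λ we get {λ}. So FIRST(<E>) = {λ, s, u}.
FOLLOW(<S>) includes $ since <S> is the start symbol.
FOLLOW(<S>): in <G>::=<S>, the suffix after <S> is empty, so FOLLOW(<S>) ⊇ FOLLOW(<G>) = {$, s, u}. Thus FOLLOW(<S>) = {$, s, u}.
FOLLOW(<G>): in <S>::=<E> u <G>, the suffix after <G> is empty, so FOLLOW(<G>) ⊇ FOLLOW(<S>) = {$, s, u}; in <E>::=<G> s s, <G> is followed by s s with FIRST {s}; in <E>::=s <G> u u, <G> is followed by u u with FIRST {u}. Thus FOLLOW(<G>) = {$, s, u}.
FOLLOW(<C>): in <G>::=<C>, the suffix after <C> is empty, so FOLLOW(<C>) ⊇ FOLLOW(<G>) = {$, s, u}. Thus FOLLOW(<C>) = {$, s, u}.
FOLLOW(<E>): in <S>::=<E> u <G>, <E> is followed by u <G> with FIRST {u}; in <C>::=u s <E>, the suffix after <E> is empty, so FOLLOW(<E>) ⊇ FOLLOW(<C>) = {$, s, u}. Thus FOLLOW(<E>) = {$, s, u}.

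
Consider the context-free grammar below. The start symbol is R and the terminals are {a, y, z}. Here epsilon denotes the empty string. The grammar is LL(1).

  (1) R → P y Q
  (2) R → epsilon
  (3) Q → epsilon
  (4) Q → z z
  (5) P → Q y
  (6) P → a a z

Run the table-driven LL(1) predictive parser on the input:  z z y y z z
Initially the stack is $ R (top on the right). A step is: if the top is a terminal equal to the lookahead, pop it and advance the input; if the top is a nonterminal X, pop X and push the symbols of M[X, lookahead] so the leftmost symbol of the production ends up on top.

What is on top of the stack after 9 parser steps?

     Stack        Input          Action
  1  $ R          z z y y z z $  expand R → P y Q
  2  $ Q y P      z z y y z z $  expand P → Q y
  3  $ Q y y Q    z z y y z z $  expand Q → z z
  4  $ Q y y z z  z z y y z z $  match z
  5  $ Q y y z    z y y z z $    match z
  6  $ Q y y      y y z z $      match y
  7  $ Q y        y z z $        match y
  8  $ Q          z z $          expand Q → z z
  9  $ z z        z z $          match z
Stack after step 9: $ z (top = z).

z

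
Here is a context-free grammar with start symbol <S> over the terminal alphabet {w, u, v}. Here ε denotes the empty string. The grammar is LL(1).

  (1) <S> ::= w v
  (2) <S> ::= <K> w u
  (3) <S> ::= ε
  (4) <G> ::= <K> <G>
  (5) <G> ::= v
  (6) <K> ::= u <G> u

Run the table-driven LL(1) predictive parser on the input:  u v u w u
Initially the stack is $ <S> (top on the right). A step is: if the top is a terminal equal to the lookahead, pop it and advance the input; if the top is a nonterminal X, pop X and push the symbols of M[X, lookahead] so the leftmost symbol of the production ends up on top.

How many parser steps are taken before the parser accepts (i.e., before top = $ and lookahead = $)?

     Stack          Input        Action
  1  $ <S>          u v u w u $  expand <S> ::= <K> w u
  2  $ u w <K>      u v u w u $  expand <K> ::= u <G> u
  3  $ u w u <G> u  u v u w u $  match u
  4  $ u w u <G>    v u w u $    expand <G> ::= v
  5  $ u w u v      v u w u $    match v
  6  $ u w u        u w u $      match u
  7  $ u w          w u $        match w
  8  $ u            u $          match u
Accept reached after 8 steps.

8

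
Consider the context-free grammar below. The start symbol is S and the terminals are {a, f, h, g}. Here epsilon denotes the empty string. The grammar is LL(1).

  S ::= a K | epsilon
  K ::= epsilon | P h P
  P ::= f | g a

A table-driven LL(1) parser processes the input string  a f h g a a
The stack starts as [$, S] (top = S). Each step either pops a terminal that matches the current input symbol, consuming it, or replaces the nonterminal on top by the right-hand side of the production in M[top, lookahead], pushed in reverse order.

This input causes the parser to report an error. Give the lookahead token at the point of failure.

a

step 1: stack=$ S  input=a f h g a a $  — expand S ::= a K
step 2: stack=$ K a  input=a f h g a a $  — match a
step 3: stack=$ K  input=f h g a a $  — expand K ::= P h P
step 4: stack=$ P h P  input=f h g a a $  — expand P ::= f
step 5: stack=$ P h f  input=f h g a a $  — match f
step 6: stack=$ P h  input=h g a a $  — match h
step 7: stack=$ P  input=g a a $  — expand P ::= g a
step 8: stack=$ a g  input=g a a $  — match g
step 9: stack=$ a  input=a a $  — match a
step 10: stack=$  input=a $  — error: stack empty but input remains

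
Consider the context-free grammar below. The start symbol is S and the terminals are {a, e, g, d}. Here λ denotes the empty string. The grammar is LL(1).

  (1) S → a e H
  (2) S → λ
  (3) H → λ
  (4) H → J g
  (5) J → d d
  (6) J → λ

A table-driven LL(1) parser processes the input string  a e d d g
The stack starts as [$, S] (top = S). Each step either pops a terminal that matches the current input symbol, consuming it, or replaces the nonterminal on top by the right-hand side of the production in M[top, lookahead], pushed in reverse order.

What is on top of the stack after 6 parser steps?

     Stack    Input        Action
  1  $ S      a e d d g $  expand S → a e H
  2  $ H e a  a e d d g $  match a
  3  $ H e    e d d g $    match e
  4  $ H      d d g $      expand H → J g
  5  $ g J    d d g $      expand J → d d
  6  $ g d d  d d g $      match d
Stack after step 6: $ g d (top = d).

d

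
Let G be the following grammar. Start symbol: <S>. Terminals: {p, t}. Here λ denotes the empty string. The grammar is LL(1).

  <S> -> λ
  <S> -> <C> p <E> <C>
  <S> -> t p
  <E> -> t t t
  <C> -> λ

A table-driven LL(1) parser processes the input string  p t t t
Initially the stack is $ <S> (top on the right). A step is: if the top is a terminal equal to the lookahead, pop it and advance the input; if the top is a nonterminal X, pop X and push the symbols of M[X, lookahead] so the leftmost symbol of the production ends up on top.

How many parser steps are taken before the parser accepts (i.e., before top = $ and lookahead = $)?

step 1: stack=$ <S>  input=p t t t $  — expand <S> -> <C> p <E> <C>
step 2: stack=$ <C> <E> p <C>  input=p t t t $  — expand <C> -> λ
step 3: stack=$ <C> <E> p  input=p t t t $  — match p
step 4: stack=$ <C> <E>  input=t t t $  — expand <E> -> t t t
step 5: stack=$ <C> t t t  input=t t t $  — match t
step 6: stack=$ <C> t t  input=t t $  — match t
step 7: stack=$ <C> t  input=t $  — match t
step 8: stack=$ <C>  input=$  — expand <C> -> λ
Accept reached after 8 steps.

8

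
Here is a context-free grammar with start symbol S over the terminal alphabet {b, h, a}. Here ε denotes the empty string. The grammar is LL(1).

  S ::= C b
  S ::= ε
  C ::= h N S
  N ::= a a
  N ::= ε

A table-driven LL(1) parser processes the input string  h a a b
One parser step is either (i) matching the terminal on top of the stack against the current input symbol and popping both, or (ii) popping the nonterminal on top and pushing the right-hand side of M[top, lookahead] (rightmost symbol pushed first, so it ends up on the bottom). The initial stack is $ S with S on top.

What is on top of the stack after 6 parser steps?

S

step 1: stack=$ S  input=h a a b $  — expand S ::= C b
step 2: stack=$ b C  input=h a a b $  — expand C ::= h N S
step 3: stack=$ b S N h  input=h a a b $  — match h
step 4: stack=$ b S N  input=a a b $  — expand N ::= a a
step 5: stack=$ b S a a  input=a a b $  — match a
step 6: stack=$ b S a  input=a b $  — match a
Stack after step 6: $ b S (top = S).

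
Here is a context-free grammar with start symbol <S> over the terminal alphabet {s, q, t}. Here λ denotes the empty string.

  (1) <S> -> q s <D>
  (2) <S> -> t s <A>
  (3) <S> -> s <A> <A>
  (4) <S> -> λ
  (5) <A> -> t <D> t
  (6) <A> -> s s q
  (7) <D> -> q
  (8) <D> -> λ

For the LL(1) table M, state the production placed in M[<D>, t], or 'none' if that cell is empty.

<D> -> λ

FIRST(<S>) = {λ, q, s, t}
FIRST(<A>) = {s, t}
FIRST(<D>) = {λ, q}
FOLLOW(<S>) includes $ since <S> is the start symbol.
FOLLOW(<S>): <S> appears on no right-hand side. Thus FOLLOW(<S>) = {$}.
FOLLOW(<D>): in <S>->q s <D>, the suffix after <D> is empty, so FOLLOW(<D>) ⊇ FOLLOW(<S>) = {$}; in <A>->t <D> t, <D> is followed by t with FIRST {t}. Thus FOLLOW(<D>) = {$, t}.
For <D> -> q: FIRST(q) = {q}, so it goes in M[<D>, t] for t ∈ {q}.
For <D> -> λ: FIRST(λ) = {λ}, so it goes in M[<D>, t] for t ∈ {}; since λ ∈ FIRST, also for every t ∈ FOLLOW(<D>) = {$, t}.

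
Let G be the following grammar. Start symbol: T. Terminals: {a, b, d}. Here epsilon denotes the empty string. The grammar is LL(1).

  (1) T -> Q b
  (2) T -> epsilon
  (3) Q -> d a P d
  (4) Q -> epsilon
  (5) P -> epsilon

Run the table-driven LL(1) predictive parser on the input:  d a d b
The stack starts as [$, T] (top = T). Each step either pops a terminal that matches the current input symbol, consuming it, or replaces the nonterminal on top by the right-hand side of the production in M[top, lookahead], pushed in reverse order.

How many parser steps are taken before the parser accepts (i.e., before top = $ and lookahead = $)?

step 1: stack=$ T  input=d a d b $  — expand T -> Q b
step 2: stack=$ b Q  input=d a d b $  — expand Q -> d a P d
step 3: stack=$ b d P a d  input=d a d b $  — match d
step 4: stack=$ b d P a  input=a d b $  — match a
step 5: stack=$ b d P  input=d b $  — expand P -> epsilon
step 6: stack=$ b d  input=d b $  — match d
step 7: stack=$ b  input=b $  — match b
Accept reached after 7 steps.

7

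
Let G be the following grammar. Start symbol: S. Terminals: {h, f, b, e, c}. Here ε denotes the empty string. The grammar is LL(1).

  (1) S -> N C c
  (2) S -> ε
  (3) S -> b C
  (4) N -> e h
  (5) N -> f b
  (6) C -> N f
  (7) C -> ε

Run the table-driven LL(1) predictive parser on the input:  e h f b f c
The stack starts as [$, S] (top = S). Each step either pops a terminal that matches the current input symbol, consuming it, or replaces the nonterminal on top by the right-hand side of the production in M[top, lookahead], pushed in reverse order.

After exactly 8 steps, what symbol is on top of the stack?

step 1: stack=$ S  input=e h f b f c $  — expand S -> N C c
step 2: stack=$ c C N  input=e h f b f c $  — expand N -> e h
step 3: stack=$ c C h e  input=e h f b f c $  — match e
step 4: stack=$ c C h  input=h f b f c $  — match h
step 5: stack=$ c C  input=f b f c $  — expand C -> N f
step 6: stack=$ c f N  input=f b f c $  — expand N -> f b
step 7: stack=$ c f b f  input=f b f c $  — match f
step 8: stack=$ c f b  input=b f c $  — match b
Stack after step 8: $ c f (top = f).

f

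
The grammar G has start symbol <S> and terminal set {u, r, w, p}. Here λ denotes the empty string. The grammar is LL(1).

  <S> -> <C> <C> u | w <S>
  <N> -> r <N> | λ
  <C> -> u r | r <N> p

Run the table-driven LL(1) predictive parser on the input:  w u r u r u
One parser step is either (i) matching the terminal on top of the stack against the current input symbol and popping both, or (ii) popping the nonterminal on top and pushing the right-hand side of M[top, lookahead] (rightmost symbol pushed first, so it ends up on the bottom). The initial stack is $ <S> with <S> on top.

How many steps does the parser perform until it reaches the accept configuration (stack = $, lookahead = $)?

      Stack        Input          Action
   1  $ <S>        w u r u r u $  expand <S> -> w <S>
   2  $ <S> w      w u r u r u $  match w
   3  $ <S>        u r u r u $    expand <S> -> <C> <C> u
   4  $ u <C> <C>  u r u r u $    expand <C> -> u r
   5  $ u <C> r u  u r u r u $    match u
   6  $ u <C> r    r u r u $      match r
   7  $ u <C>      u r u $        expand <C> -> u r
   8  $ u r u      u r u $        match u
   9  $ u r        r u $          match r
  10  $ u          u $            match u
Accept reached after 10 steps.

10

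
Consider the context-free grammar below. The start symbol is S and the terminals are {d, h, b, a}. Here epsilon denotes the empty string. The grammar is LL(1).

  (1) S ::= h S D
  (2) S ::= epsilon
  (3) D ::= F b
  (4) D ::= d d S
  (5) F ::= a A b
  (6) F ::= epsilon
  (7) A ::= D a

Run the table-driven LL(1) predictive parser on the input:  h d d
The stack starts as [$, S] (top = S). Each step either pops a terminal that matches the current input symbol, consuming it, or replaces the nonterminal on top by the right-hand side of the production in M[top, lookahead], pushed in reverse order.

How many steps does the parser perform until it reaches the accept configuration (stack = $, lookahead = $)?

7

     Stack    Input    Action
  1  $ S      h d d $  expand S ::= h S D
  2  $ D S h  h d d $  match h
  3  $ D S    d d $    expand S ::= epsilon
  4  $ D      d d $    expand D ::= d d S
  5  $ S d d  d d $    match d
  6  $ S d    d $      match d
  7  $ S      $        expand S ::= epsilon
Accept reached after 7 steps.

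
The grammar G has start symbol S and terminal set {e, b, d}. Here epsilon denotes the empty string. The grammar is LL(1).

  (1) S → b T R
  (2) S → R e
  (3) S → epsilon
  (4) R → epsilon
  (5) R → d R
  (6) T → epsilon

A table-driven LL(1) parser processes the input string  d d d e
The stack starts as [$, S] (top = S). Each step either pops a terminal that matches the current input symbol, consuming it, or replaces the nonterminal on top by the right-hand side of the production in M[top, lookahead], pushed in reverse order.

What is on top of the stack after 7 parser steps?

     Stack    Input      Action
  1  $ S      d d d e $  expand S → R e
  2  $ e R    d d d e $  expand R → d R
  3  $ e R d  d d d e $  match d
  4  $ e R    d d e $    expand R → d R
  5  $ e R d  d d e $    match d
  6  $ e R    d e $      expand R → d R
  7  $ e R d  d e $      match d
Stack after step 7: $ e R (top = R).

R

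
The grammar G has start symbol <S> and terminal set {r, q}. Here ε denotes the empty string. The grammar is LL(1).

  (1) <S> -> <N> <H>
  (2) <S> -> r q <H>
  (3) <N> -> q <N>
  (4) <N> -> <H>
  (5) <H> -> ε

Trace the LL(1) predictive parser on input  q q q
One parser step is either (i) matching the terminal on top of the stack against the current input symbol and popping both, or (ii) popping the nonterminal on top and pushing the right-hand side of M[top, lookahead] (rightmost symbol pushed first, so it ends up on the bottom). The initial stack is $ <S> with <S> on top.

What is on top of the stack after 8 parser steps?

<H>

step 1: stack=$ <S>  input=q q q $  — expand <S> -> <N> <H>
step 2: stack=$ <H> <N>  input=q q q $  — expand <N> -> q <N>
step 3: stack=$ <H> <N> q  input=q q q $  — match q
step 4: stack=$ <H> <N>  input=q q $  — expand <N> -> q <N>
step 5: stack=$ <H> <N> q  input=q q $  — match q
step 6: stack=$ <H> <N>  input=q $  — expand <N> -> q <N>
step 7: stack=$ <H> <N> q  input=q $  — match q
step 8: stack=$ <H> <N>  input=$  — expand <N> -> <H>
Stack after step 8: $ <H> <H> (top = <H>).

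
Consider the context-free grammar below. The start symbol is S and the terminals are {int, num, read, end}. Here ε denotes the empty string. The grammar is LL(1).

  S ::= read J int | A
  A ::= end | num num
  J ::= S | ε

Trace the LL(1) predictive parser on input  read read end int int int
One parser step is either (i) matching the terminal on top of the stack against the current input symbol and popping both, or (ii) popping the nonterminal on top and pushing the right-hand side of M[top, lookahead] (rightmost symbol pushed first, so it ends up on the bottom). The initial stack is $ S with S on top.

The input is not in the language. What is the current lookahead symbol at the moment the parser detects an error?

int

      Stack             Input                        Action
   1  $ S               read read end int int int $  expand S ::= read J int
   2  $ int J read      read read end int int int $  match read
   3  $ int J           read end int int int $       expand J ::= S
   4  $ int S           read end int int int $       expand S ::= read J int
   5  $ int int J read  read end int int int $       match read
   6  $ int int J       end int int int $            expand J ::= S
   7  $ int int S       end int int int $            expand S ::= A
   8  $ int int A       end int int int $            expand A ::= end
   9  $ int int end     end int int int $            match end
  10  $ int int         int int int $                match int
  11  $ int             int int $                    match int
  12  $                 int $                        error: stack empty but input remains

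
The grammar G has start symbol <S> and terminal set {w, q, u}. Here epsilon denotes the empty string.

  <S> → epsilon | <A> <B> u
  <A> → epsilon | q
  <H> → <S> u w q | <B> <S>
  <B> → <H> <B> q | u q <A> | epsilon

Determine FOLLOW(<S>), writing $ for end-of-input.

{$, q, u}

FIRST(<A>) = {epsilon, q}
FIRST(<S>) = {epsilon, q, u}  (via <A> <B> u)
FIRST(<H>) = {epsilon, q, u}  (via <S> u w q, <B> <S>)
FIRST(<B>) = {epsilon, q, u}  (via <H> <B> q)
FOLLOW(<S>) includes $ since <S> is the start symbol.
FOLLOW(<H>): in <B>→<H> <B> q, <H> is followed by <B> q with FIRST {q, u}. Thus FOLLOW(<H>) = {q, u}.
FOLLOW(<S>): in <H>→<S> u w q, <S> is followed by u w q with FIRST {u}; in <H>→<B> <S>, the suffix after <S> is empty, so FOLLOW(<S>) ⊇ FOLLOW(<H>) = {q, u}. Thus FOLLOW(<S>) = {$, q, u}.
FOLLOW(<B>): in <S>→<A> <B> u, <B> is followed by u with FIRST {u}; in <H>→<B> <S>, <B> is followed by <S> with FIRST {epsilon, q, u}; in <H>→<B> <S>, the suffix after <B> is nullable, so FOLLOW(<B>) ⊇ FOLLOW(<H>) = {q, u}; in <B>→<H> <B> q, <B> is followed by q with FIRST {q}. Thus FOLLOW(<B>) = {q, u}.
FOLLOW(<A>): in <S>→<A> <B> u, <A> is followed by <B> u with FIRST {q, u}; in <B>→u q <A>, the suffix after <A> is empty, so FOLLOW(<A>) ⊇ FOLLOW(<B>) = {q, u}. Thus FOLLOW(<A>) = {q, u}.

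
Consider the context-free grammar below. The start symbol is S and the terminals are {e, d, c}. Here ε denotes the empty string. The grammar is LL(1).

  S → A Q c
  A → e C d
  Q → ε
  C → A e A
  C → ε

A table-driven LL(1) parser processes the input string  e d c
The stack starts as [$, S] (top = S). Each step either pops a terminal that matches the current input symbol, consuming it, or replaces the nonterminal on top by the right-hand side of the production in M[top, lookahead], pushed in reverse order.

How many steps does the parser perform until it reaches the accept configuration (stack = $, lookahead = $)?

7

     Stack        Input    Action
  1  $ S          e d c $  expand S → A Q c
  2  $ c Q A      e d c $  expand A → e C d
  3  $ c Q d C e  e d c $  match e
  4  $ c Q d C    d c $    expand C → ε
  5  $ c Q d      d c $    match d
  6  $ c Q        c $      expand Q → ε
  7  $ c          c $      match c
Accept reached after 7 steps.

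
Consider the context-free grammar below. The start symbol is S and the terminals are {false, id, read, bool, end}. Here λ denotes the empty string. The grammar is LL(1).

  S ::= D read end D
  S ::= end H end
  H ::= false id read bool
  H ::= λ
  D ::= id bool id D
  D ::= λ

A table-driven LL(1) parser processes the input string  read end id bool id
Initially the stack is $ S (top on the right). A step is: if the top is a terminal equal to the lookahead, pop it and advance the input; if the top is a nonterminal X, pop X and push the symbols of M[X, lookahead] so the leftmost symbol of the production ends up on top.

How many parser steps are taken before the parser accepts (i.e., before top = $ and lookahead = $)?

step 1: stack=$ S  input=read end id bool id $  — expand S ::= D read end D
step 2: stack=$ D end read D  input=read end id bool id $  — expand D ::= λ
step 3: stack=$ D end read  input=read end id bool id $  — match read
step 4: stack=$ D end  input=end id bool id $  — match end
step 5: stack=$ D  input=id bool id $  — expand D ::= id bool id D
step 6: stack=$ D id bool id  input=id bool id $  — match id
step 7: stack=$ D id bool  input=bool id $  — match bool
step 8: stack=$ D id  input=id $  — match id
step 9: stack=$ D  input=$  — expand D ::= λ
Accept reached after 9 steps.

9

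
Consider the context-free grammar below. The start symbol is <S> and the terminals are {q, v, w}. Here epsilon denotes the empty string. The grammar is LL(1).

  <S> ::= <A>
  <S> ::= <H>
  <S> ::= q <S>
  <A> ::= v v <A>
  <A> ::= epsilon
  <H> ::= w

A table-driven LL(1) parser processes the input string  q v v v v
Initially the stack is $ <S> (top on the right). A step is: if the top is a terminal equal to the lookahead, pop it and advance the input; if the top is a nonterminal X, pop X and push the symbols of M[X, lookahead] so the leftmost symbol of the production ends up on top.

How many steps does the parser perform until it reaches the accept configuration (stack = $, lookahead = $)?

      Stack      Input        Action
   1  $ <S>      q v v v v $  expand <S> ::= q <S>
   2  $ <S> q    q v v v v $  match q
   3  $ <S>      v v v v $    expand <S> ::= <A>
   4  $ <A>      v v v v $    expand <A> ::= v v <A>
   5  $ <A> v v  v v v v $    match v
   6  $ <A> v    v v v $      match v
   7  $ <A>      v v $        expand <A> ::= v v <A>
   8  $ <A> v v  v v $        match v
   9  $ <A> v    v $          match v
  10  $ <A>      $            expand <A> ::= epsilon
Accept reached after 10 steps.

10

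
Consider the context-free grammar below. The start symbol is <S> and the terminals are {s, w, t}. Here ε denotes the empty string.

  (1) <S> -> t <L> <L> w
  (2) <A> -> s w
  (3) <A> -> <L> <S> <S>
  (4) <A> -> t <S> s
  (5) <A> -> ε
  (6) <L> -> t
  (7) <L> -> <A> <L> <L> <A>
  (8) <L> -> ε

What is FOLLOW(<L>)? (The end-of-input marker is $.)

FIRST(<S>): from <S>->t <L> <L> w we get {t}. So FIRST(<S>) = {t}.
FIRST(<A>): from <A>->s w we get {s}; from <A>-><L> <S> <S> we get {s, t}; from <A>->t <S> s we get {t}; from <A>->ε we get {ε}. So FIRST(<A>) = {ε, s, t}.
FIRST(<L>): from <L>->t we get {t}; from <L>-><A> <L> <L> <A> we get {ε, s, t}; from <L>->ε we get {ε}. So FIRST(<L>) = {ε, s, t}.
FOLLOW(<S>) includes $ since <S> is the start symbol.
FOLLOW(<L>): in <S>->t <L> <L> w (occurrence 1), <L> is followed by <L> w with FIRST {s, t, w}; in <S>->t <L> <L> w (occurrence 2), <L> is followed by w with FIRST {w}; in <A>-><L> <S> <S>, <L> is followed by <S> <S> with FIRST {t}; in <L>-><A> <L> <L> <A> (occurrence 1), <L> is followed by <L> <A> with FIRST {ε, s, t}; in <L>-><A> <L> <L> <A> (occurrence 1), the suffix after <L> is nullable (adds nothing new); in <L>-><A> <L> <L> <A> (occurrence 2), <L> is followed by <A> with FIRST {ε, s, t}; in <L>-><A> <L> <L> <A> (occurrence 2), the suffix after <L> is nullable (adds nothing new). Thus FOLLOW(<L>) = {s, t, w}.
FOLLOW(<A>): in <L>-><A> <L> <L> <A> (occurrence 1), <A> is followed by <L> <L> <A> with FIRST {ε, s, t}; in <L>-><A> <L> <L> <A> (occurrence 1), the suffix after <A> is nullable, so FOLLOW(<A>) ⊇ FOLLOW(<L>) = {s, t, w}; in <L>-><A> <L> <L> <A> (occurrence 2), the suffix after <A> is empty, so FOLLOW(<A>) ⊇ FOLLOW(<L>) = {s, t, w}. Thus FOLLOW(<A>) = {s, t, w}.
FOLLOW(<S>): in <A>-><L> <S> <S> (occurrence 1), <S> is followed by <S> with FIRST {t}; in <A>-><L> <S> <S> (occurrence 2), the suffix after <S> is empty, so FOLLOW(<S>) ⊇ FOLLOW(<A>) = {s, t, w}; in <A>->t <S> s, <S> is followed by s with FIRST {s}. Thus FOLLOW(<S>) = {$, s, t, w}.

{s, t, w}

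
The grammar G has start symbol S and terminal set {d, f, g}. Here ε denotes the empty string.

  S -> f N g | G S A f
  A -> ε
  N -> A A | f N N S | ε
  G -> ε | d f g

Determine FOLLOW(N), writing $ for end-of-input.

FIRST(A): from A->ε we get {ε}. So FIRST(A) = {ε}.
FIRST(G): from G->ε we get {ε}; from G->d f g we get {d}. So FIRST(G) = {ε, d}.
FIRST(S): from S->f N g we get {f}; from S->G S A f we get {d, f}. So FIRST(S) = {d, f}.
FIRST(N): from N->A A we get {ε}; from N->f N N S we get {f}; from N->ε we get {ε}. So FIRST(N) = {ε, f}.
FOLLOW(S) includes $ since S is the start symbol.
FOLLOW(N): in S->f N g, N is followed by g with FIRST {g}; in N->f N N S (occurrence 1), N is followed by N S with FIRST {d, f}; in N->f N N S (occurrence 2), N is followed by S with FIRST {d, f}. Thus FOLLOW(N) = {d, f, g}.
FOLLOW(S): in S->G S A f, S is followed by A f with FIRST {f}; in N->f N N S, the suffix after S is empty, so FOLLOW(S) ⊇ FOLLOW(N) = {d, f, g}. Thus FOLLOW(S) = {$, d, f, g}.
FOLLOW(A): in S->G S A f, A is followed by f with FIRST {f}; in N->A A (occurrence 1), A is followed by A with FIRST {ε}; in N->A A (occurrence 1), the suffix after A is nullable, so FOLLOW(A) ⊇ FOLLOW(N) = {d, f, g}; in N->A A (occurrence 2), the suffix after A is empty, so FOLLOW(A) ⊇ FOLLOW(N) = {d, f, g}. Thus FOLLOW(A) = {d, f, g}.
FOLLOW(G): in S->G S A f, G is followed by S A f with FIRST {d, f}. Thus FOLLOW(G) = {d, f}.

{d, f, g}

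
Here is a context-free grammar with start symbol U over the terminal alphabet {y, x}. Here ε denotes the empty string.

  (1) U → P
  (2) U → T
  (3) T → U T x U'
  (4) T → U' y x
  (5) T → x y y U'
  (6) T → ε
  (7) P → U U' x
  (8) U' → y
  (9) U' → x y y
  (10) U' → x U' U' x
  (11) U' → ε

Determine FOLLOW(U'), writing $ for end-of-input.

FIRST(U') = {ε, x, y}
FIRST(U) = {ε, x, y}  (via P, T)
FIRST(T) = {ε, x, y}  (via U T x U', U' y x)
FIRST(P) = {x, y}  (via U U' x)
FOLLOW(U) includes $ since U is the start symbol.
FOLLOW(U): in T→U T x U', U is followed by T x U' with FIRST {x, y}; in P→U U' x, U is followed by U' x with FIRST {x, y}. Thus FOLLOW(U) = {$, x, y}.
FOLLOW(T): in U→T, the suffix after T is empty, so FOLLOW(T) ⊇ FOLLOW(U) = {$, x, y}; in T→U T x U', T is followed by x U' with FIRST {x}. Thus FOLLOW(T) = {$, x, y}.
FOLLOW(P): in U→P, the suffix after P is empty, so FOLLOW(P) ⊇ FOLLOW(U) = {$, x, y}. Thus FOLLOW(P) = {$, x, y}.
FOLLOW(U'): in T→U T x U', the suffix after U' is empty, so FOLLOW(U') ⊇ FOLLOW(T) = {$, x, y}; in T→U' y x, U' is followed by y x with FIRST {y}; in T→x y y U', the suffix after U' is empty, so FOLLOW(U') ⊇ FOLLOW(T) = {$, x, y}; in P→U U' x, U' is followed by x with FIRST {x}; in U'→x U' U' x (occurrence 1), U' is followed by U' x with FIRST {x, y}; in U'→x U' U' x (occurrence 2), U' is followed by x with FIRST {x}. Thus FOLLOW(U') = {$, x, y}.

{$, x, y}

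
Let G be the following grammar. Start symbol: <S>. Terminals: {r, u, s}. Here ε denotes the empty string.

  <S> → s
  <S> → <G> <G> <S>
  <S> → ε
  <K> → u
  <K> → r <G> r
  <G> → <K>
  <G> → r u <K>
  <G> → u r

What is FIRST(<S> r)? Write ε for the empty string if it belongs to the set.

{r, s, u}

FIRST(<K>) = {r, u}
FIRST(<G>) = {r, u}  (via <K>)
FIRST(<S>) = {ε, r, s, u}  (via <G> <G> <S>)
FIRST(<S> r): take FIRST of each symbol in turn, carrying on past any symbol whose FIRST contains ε; result {r, s, u}.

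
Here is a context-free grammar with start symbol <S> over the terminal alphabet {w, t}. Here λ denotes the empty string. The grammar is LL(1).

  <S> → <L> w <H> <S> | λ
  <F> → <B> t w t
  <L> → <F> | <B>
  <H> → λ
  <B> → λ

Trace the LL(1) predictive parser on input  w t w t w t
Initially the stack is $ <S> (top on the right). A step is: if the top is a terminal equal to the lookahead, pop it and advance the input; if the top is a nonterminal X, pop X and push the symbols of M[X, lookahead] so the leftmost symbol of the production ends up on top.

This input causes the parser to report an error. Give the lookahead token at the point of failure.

$

step 1: stack=$ <S>  input=w t w t w t $  — expand <S> → <L> w <H> <S>
step 2: stack=$ <S> <H> w <L>  input=w t w t w t $  — expand <L> → <B>
step 3: stack=$ <S> <H> w <B>  input=w t w t w t $  — expand <B> → λ
step 4: stack=$ <S> <H> w  input=w t w t w t $  — match w
step 5: stack=$ <S> <H>  input=t w t w t $  — expand <H> → λ
step 6: stack=$ <S>  input=t w t w t $  — expand <S> → <L> w <H> <S>
step 7: stack=$ <S> <H> w <L>  input=t w t w t $  — expand <L> → <F>
step 8: stack=$ <S> <H> w <F>  input=t w t w t $  — expand <F> → <B> t w t
step 9: stack=$ <S> <H> w t w t <B>  input=t w t w t $  — expand <B> → λ
step 10: stack=$ <S> <H> w t w t  input=t w t w t $  — match t
step 11: stack=$ <S> <H> w t w  input=w t w t $  — match w
step 12: stack=$ <S> <H> w t  input=t w t $  — match t
step 13: stack=$ <S> <H> w  input=w t $  — match w
step 14: stack=$ <S> <H>  input=t $  — expand <H> → λ
step 15: stack=$ <S>  input=t $  — expand <S> → <L> w <H> <S>
step 16: stack=$ <S> <H> w <L>  input=t $  — expand <L> → <F>
step 17: stack=$ <S> <H> w <F>  input=t $  — expand <F> → <B> t w t
step 18: stack=$ <S> <H> w t w t <B>  input=t $  — expand <B> → λ
step 19: stack=$ <S> <H> w t w t  input=t $  — match t
step 20: stack=$ <S> <H> w t w  input=$  — error: top is terminal w but lookahead is $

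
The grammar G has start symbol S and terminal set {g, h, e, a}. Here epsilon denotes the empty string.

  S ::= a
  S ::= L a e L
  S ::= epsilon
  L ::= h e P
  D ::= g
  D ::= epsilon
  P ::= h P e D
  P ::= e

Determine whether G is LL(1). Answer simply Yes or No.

Yes

FIRST(S) = {epsilon, a, h}
FIRST(L) = {h}
FIRST(D) = {epsilon, g}
FIRST(P) = {e, h}
FOLLOW(S) = {$}
FOLLOW(L) = {$, a}
FOLLOW(D) = {$, a, e}
FOLLOW(P) = {$, a, e}
Each cell of M receives at most one production.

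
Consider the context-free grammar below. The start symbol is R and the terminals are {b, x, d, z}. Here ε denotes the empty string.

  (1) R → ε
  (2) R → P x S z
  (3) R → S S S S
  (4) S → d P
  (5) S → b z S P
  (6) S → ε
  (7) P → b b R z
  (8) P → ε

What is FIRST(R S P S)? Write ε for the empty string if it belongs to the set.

{ε, b, d, x}

FIRST(S) = {ε, b, d}
FIRST(P) = {ε, b}
FIRST(R) = {ε, b, d, x}  (via P x S z, S S S S)
FIRST(R S P S): take FIRST of each symbol in turn, carrying on past any symbol whose FIRST contains ε; result {ε, b, d, x}.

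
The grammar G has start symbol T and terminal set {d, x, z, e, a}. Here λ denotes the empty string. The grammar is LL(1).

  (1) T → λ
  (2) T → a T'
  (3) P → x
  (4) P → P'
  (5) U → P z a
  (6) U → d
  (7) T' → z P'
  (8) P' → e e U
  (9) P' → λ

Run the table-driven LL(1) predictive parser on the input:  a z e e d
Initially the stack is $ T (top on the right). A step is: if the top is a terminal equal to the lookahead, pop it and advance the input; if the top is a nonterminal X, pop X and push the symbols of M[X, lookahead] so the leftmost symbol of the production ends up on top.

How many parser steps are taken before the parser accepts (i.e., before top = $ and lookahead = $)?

     Stack    Input        Action
  1  $ T      a z e e d $  expand T → a T'
  2  $ T' a   a z e e d $  match a
  3  $ T'     z e e d $    expand T' → z P'
  4  $ P' z   z e e d $    match z
  5  $ P'     e e d $      expand P' → e e U
  6  $ U e e  e e d $      match e
  7  $ U e    e d $        match e
  8  $ U      d $          expand U → d
  9  $ d      d $          match d
Accept reached after 9 steps.

9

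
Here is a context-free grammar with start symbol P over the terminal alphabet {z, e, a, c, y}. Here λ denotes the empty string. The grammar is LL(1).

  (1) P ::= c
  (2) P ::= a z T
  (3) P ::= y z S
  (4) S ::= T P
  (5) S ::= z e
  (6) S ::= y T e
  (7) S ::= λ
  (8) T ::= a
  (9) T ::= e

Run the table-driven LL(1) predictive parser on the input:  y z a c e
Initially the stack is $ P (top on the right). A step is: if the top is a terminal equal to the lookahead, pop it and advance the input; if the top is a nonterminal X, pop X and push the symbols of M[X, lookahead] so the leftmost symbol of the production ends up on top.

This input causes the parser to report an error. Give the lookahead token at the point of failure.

     Stack    Input        Action
  1  $ P      y z a c e $  expand P ::= y z S
  2  $ S z y  y z a c e $  match y
  3  $ S z    z a c e $    match z
  4  $ S      a c e $      expand S ::= T P
  5  $ P T    a c e $      expand T ::= a
  6  $ P a    a c e $      match a
  7  $ P      c e $        expand P ::= c
  8  $ c      c e $        match c
  9  $        e $          error: stack empty but input remains

e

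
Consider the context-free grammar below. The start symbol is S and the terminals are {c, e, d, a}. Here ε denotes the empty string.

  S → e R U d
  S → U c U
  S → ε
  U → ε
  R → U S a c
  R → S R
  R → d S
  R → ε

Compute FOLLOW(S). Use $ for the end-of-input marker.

FIRST(U) = {ε}
FIRST(S) = {ε, c, e}  (via U c U)
FIRST(R) = {ε, a, c, d, e}  (via U S a c, S R)
FOLLOW(S) includes $ since S is the start symbol.
FOLLOW(R): in S→e R U d, R is followed by U d with FIRST {d}; in R→S R, the suffix after R is empty (adds nothing new). Thus FOLLOW(R) = {d}.
FOLLOW(S): in R→U S a c, S is followed by a c with FIRST {a}; in R→S R, S is followed by R with FIRST {ε, a, c, d, e}; in R→S R, the suffix after S is nullable, so FOLLOW(S) ⊇ FOLLOW(R) = {d}; in R→d S, the suffix after S is empty, so FOLLOW(S) ⊇ FOLLOW(R) = {d}. Thus FOLLOW(S) = {$, a, c, d, e}.
FOLLOW(U): in S→e R U d, U is followed by d with FIRST {d}; in S→U c U (occurrence 1), U is followed by c U with FIRST {c}; in S→U c U (occurrence 2), the suffix after U is empty, so FOLLOW(U) ⊇ FOLLOW(S) = {$, a, c, d, e}; in R→U S a c, U is followed by S a c with FIRST {a, c, e}. Thus FOLLOW(U) = {$, a, c, d, e}.

{$, a, c, d, e}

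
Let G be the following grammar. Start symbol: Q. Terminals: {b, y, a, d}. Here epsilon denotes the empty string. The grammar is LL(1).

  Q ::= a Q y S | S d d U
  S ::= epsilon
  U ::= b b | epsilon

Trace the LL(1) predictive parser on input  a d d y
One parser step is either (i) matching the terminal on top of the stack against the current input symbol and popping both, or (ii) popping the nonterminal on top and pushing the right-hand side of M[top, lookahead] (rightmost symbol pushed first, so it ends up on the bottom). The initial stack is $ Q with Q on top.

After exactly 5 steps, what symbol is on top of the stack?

step 1: stack=$ Q  input=a d d y $  — expand Q ::= a Q y S
step 2: stack=$ S y Q a  input=a d d y $  — match a
step 3: stack=$ S y Q  input=d d y $  — expand Q ::= S d d U
step 4: stack=$ S y U d d S  input=d d y $  — expand S ::= epsilon
step 5: stack=$ S y U d d  input=d d y $  — match d
Stack after step 5: $ S y U d (top = d).

d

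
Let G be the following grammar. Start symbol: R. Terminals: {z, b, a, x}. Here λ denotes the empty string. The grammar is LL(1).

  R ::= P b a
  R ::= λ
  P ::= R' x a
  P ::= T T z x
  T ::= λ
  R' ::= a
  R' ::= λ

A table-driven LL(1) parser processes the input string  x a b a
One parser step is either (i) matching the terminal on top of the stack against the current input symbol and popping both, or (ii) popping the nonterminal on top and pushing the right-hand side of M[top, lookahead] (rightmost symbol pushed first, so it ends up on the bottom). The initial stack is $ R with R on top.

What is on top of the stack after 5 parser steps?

     Stack         Input      Action
  1  $ R           x a b a $  expand R ::= P b a
  2  $ a b P       x a b a $  expand P ::= R' x a
  3  $ a b a x R'  x a b a $  expand R' ::= λ
  4  $ a b a x     x a b a $  match x
  5  $ a b a       a b a $    match a
Stack after step 5: $ a b (top = b).

b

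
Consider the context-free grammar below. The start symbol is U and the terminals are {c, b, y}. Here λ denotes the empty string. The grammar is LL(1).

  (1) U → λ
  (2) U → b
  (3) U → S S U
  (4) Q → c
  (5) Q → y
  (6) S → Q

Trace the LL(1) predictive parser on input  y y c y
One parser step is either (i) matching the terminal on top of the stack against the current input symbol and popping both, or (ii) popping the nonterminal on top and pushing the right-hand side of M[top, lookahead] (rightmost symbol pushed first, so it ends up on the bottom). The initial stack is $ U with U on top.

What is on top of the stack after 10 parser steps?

c

      Stack    Input      Action
   1  $ U      y y c y $  expand U → S S U
   2  $ U S S  y y c y $  expand S → Q
   3  $ U S Q  y y c y $  expand Q → y
   4  $ U S y  y y c y $  match y
   5  $ U S    y c y $    expand S → Q
   6  $ U Q    y c y $    expand Q → y
   7  $ U y    y c y $    match y
   8  $ U      c y $      expand U → S S U
   9  $ U S S  c y $      expand S → Q
  10  $ U S Q  c y $      expand Q → c
Stack after step 10: $ U S c (top = c).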